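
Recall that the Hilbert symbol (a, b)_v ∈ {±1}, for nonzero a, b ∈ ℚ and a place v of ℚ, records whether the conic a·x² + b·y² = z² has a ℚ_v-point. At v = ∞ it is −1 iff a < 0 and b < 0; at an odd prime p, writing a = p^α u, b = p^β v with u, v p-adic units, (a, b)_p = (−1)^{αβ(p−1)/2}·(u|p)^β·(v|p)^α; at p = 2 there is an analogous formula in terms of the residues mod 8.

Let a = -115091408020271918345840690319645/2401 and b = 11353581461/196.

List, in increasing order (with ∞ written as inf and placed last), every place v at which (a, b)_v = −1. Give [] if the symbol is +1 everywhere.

[29, 41, 43, 47]

Mod squares: a ≡ -140954645, b ≡ 39285749. Check v ∈ {∞, 2, 3, 5, 7, 11, 13, 17, 19, 29, 37, 41, 43, 47}.
v=11: a=11^2·(≡1), b=11^0·(≡10) mod 11; (1|11)=+1, (10|11)=-1; (−1)^{2·0·5}·(+1)^0·(-1)^2 = +1.
v=13: a=13^1·(≡11), b=13^0·(≡1) mod 13; (11|13)=-1, (1|13)=+1; (−1)^{1·0·6}·(-1)^0·(+1)^1 = +1.
v=37: a=37^3·(≡4), b=37^1·(≡11) mod 37; (4|37)=+1, (11|37)=+1; (−1)^{3·1·18}·(+1)^1·(+1)^3 = +1.
v=47: a=47^3·(≡10), b=47^1·(≡46) mod 47; (10|47)=-1, (46|47)=-1; (−1)^{3·1·23}·(-1)^1·(-1)^3 = -1.
v=7: a=7^-4·(≡1), b=7^-2·(≡3) mod 7; (1|7)=+1, (3|7)=-1; (−1)^{-4·-2·3}·(+1)^-2·(-1)^-4 = +1.
v=29: a=29^3·(≡14), b=29^1·(≡13) mod 29; (14|29)=-1, (13|29)=+1; (−1)^{3·1·14}·(-1)^1·(+1)^3 = -1.
v=19: a=19^2·(≡11), b=19^1·(≡10) mod 19; (11|19)=+1, (10|19)=-1; (−1)^{2·1·9}·(+1)^1·(-1)^2 = +1.
v=2: v_2(a)=0, v_2(b)=-2; units ≡ 3, 5 (mod 8); ε·ε+αω+βω = 1·0+0·1+-2·1 ≡ 0  ⇒  (a,b)_2 = +1.
v=3: a=3^2·(≡1), b=3^0·(≡2) mod 3; (1|3)=+1, (2|3)=-1; (−1)^{2·0·1}·(+1)^0·(-1)^2 = +1.
v=∞: -140954645 < 0 and 39285749 > 0  ⇒  (a,b)_∞ = +1.
v=41: a=41^4·(≡30), b=41^1·(≡14) mod 41; (30|41)=-1, (14|41)=-1; (−1)^{4·1·20}·(-1)^1·(-1)^4 = -1.
v=43: a=43^1·(≡16), b=43^0·(≡20) mod 43; (16|43)=+1, (20|43)=-1; (−1)^{1·0·21}·(+1)^0·(-1)^1 = -1.
v=5: a=5^1·(≡1), b=5^0·(≡1) mod 5; (1|5)=+1, (1|5)=+1; (−1)^{1·0·2}·(+1)^0·(+1)^1 = +1.
v=17: a=17^2·(≡5), b=17^2·(≡14) mod 17; (5|17)=-1, (14|17)=-1; (−1)^{2·2·8}·(-1)^2·(-1)^2 = +1.
|Ram(-140954645, 39285749)| = 4, even; anisotropic at {29, 41, 43, 47}.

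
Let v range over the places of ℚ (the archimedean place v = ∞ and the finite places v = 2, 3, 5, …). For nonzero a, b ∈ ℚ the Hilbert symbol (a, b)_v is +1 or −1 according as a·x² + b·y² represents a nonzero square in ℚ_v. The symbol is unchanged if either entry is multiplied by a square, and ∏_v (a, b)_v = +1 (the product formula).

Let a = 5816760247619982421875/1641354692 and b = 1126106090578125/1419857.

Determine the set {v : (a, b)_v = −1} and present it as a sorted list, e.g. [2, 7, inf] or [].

[17, 43]

(a, b) ≡ (2635, 22661) mod (ℚ^×)²; places V = {2, 3, 5, 17, 19, 31, 43, ∞}.
(a,b)_5: α=9, u≡3; β=6, v≡1 (mod 5); (3|5)=-1, (1|5)=+1; sign (−1)^0·-1^6·+1^9 = +1.
(a,b)_2: α=-2, β=0; u≡3, v≡5 (mod 8); ε(u)ε(v)=1·0, αω(v)=-2·1, βω(u)=0·1; sum ≡ 0  ⇒  +1.
(a,b)_∞: sgn(2635)=+, sgn(22661)=+, so +1.
(a,b)_3: α=4, u≡1; β=4, v≡2 (mod 3); (1|3)=+1, (2|3)=-1; sign (−1)^0·+1^4·-1^4 = +1.
(a,b)_19: α=2, u≡10; β=2, v≡10 (mod 19); (10|19)=-1, (10|19)=-1; sign (−1)^0·-1^2·-1^2 = +1.
(a,b)_43: α=4, u≡37; β=3, v≡21 (mod 43); (37|43)=-1, (21|43)=+1; sign (−1)^0·-1^3·+1^4 = -1.
(a,b)_31: α=3, u≡15; β=1, v≡19 (mod 31); (15|31)=-1, (19|31)=+1; sign (−1)^1·-1^1·+1^3 = +1.
(a,b)_17: α=-7, u≡13; β=-5, v≡12 (mod 17); (13|17)=+1, (12|17)=-1; sign (−1)^0·+1^-5·-1^-7 = -1.
(2635, 22661 / ℚ) ramifies at {17, 43}: a division algebra.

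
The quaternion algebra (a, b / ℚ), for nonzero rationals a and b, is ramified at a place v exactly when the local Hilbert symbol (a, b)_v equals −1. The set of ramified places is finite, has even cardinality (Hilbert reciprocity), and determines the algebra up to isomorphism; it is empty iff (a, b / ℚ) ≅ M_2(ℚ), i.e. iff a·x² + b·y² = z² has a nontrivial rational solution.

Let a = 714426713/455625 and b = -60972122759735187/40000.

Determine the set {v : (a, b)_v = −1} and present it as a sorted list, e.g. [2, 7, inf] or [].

Mod squares: a ≡ 713, b ≡ -2387. Check v ∈ {∞, 2, 3, 5, 7, 11, 13, 17, 23, 31}.
v=7: a=7^2·(≡6), b=7^3·(≡1) mod 7; (6|7)=-1, (1|7)=+1; (−1)^{2·3·3}·(-1)^3·(+1)^2 = -1.
v=2: v_2(a)=0, v_2(b)=-6; units ≡ 1, 5 (mod 8); ε·ε+αω+βω = 0·0+0·1+-6·0 ≡ 0  ⇒  (a,b)_2 = +1.
v=13: a=13^2·(≡11), b=13^2·(≡5) mod 13; (11|13)=-1, (5|13)=-1; (−1)^{2·2·6}·(-1)^2·(-1)^2 = +1.
v=23: a=23^1·(≡18), b=23^0·(≡14) mod 23; (18|23)=+1, (14|23)=-1; (−1)^{1·0·11}·(+1)^0·(-1)^1 = -1.
v=3: a=3^-6·(≡2), b=3^6·(≡1) mod 3; (2|3)=-1, (1|3)=+1; (−1)^{-6·6·1}·(-1)^6·(+1)^-6 = +1.
v=∞: 713 > 0 and -2387 < 0  ⇒  (a,b)_∞ = +1.
v=31: a=31^1·(≡26), b=31^1·(≡9) mod 31; (26|31)=-1, (9|31)=+1; (−1)^{1·1·15}·(-1)^1·(+1)^1 = +1.
v=5: a=5^-4·(≡2), b=5^-4·(≡2) mod 5; (2|5)=-1, (2|5)=-1; (−1)^{-4·-4·2}·(-1)^-4·(-1)^-4 = +1.
v=11: a=11^2·(≡3), b=11^5·(≡3) mod 11; (3|11)=+1, (3|11)=+1; (−1)^{2·5·5}·(+1)^5·(+1)^2 = +1.
v=17: a=17^0·(≡8), b=17^2·(≡7) mod 17; (8|17)=+1, (7|17)=-1; (−1)^{0·2·8}·(+1)^2·(-1)^0 = +1.
|Ram(713, -2387)| = 2, even; anisotropic at {7, 23}.

[7, 23]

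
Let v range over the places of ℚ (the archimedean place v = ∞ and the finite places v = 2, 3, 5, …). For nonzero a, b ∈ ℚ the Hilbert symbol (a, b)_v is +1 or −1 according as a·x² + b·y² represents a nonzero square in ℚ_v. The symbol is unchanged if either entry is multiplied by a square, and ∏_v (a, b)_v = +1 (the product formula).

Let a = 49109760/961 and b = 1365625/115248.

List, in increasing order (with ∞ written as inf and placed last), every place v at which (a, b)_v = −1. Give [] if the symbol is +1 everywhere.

Mod squares: a ≡ 435, b ≡ 6555. Check v ∈ {∞, 2, 3, 5, 7, 19, 23, 29, 31}.
v=2: v_2(a)=8, v_2(b)=-4; units ≡ 3, 3 (mod 8); ε·ε+αω+βω = 1·1+8·1+-4·1 ≡ 1  ⇒  (a,b)_2 = -1.
v=19: a=19^0·(≡9), b=19^1·(≡13) mod 19; (9|19)=+1, (13|19)=-1; (−1)^{0·1·9}·(+1)^1·(-1)^0 = +1.
v=31: a=31^-2·(≡25), b=31^0·(≡8) mod 31; (25|31)=+1, (8|31)=+1; (−1)^{-2·0·15}·(+1)^0·(+1)^-2 = +1.
v=29: a=29^1·(≡18), b=29^0·(≡22) mod 29; (18|29)=-1, (22|29)=+1; (−1)^{1·0·14}·(-1)^0·(+1)^1 = +1.
v=3: a=3^3·(≡1), b=3^-1·(≡1) mod 3; (1|3)=+1, (1|3)=+1; (−1)^{3·-1·1}·(+1)^-1·(+1)^3 = -1.
v=5: a=5^1·(≡2), b=5^5·(≡4) mod 5; (2|5)=-1, (4|5)=+1; (−1)^{1·5·2}·(-1)^5·(+1)^1 = -1.
v=7: a=7^2·(≡4), b=7^-4·(≡5) mod 7; (4|7)=+1, (5|7)=-1; (−1)^{2·-4·3}·(+1)^-4·(-1)^2 = +1.
v=23: a=23^0·(≡14), b=23^1·(≡16) mod 23; (14|23)=-1, (16|23)=+1; (−1)^{0·1·11}·(-1)^1·(+1)^0 = -1.
v=∞: 435 > 0 and 6555 > 0  ⇒  (a,b)_∞ = +1.
|Ram(435, 6555)| = 4, even; anisotropic at {2, 3, 5, 23}.

[2, 3, 5, 23]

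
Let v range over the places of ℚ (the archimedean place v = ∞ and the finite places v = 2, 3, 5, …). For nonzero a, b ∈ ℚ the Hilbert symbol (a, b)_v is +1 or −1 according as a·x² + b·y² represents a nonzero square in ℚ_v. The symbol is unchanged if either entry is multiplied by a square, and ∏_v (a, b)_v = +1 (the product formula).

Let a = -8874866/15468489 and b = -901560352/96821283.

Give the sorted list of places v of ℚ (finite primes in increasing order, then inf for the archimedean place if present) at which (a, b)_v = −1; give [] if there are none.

(a, b) ≡ (-434, -1397046) mod (ℚ^×)²; places V = {2, 3, 7, 11, 13, 19, 23, 29, 31, 37, ∞}.
(a,b)_2: α=1, β=5; u≡7, v≡5 (mod 8); ε(u)ε(v)=1·0, αω(v)=1·1, βω(u)=5·0; sum ≡ 1  ⇒  -1.
(a,b)_7: α=1, u≡2; β=1, v≡6 (mod 7); (2|7)=+1, (6|7)=-1; sign (−1)^1·+1^1·-1^1 = +1.
(a,b)_31: α=1, u≡29; β=1, v≡20 (mod 31); (29|31)=-1, (20|31)=+1; sign (−1)^1·-1^1·+1^1 = +1.
(a,b)_3: α=-4, u≡1; β=-1, v≡2 (mod 3); (1|3)=+1, (2|3)=-1; sign (−1)^0·+1^-1·-1^-4 = +1.
(a,b)_23: α=-2, u≡18; β=-2, v≡17 (mod 23); (18|23)=+1, (17|23)=-1; sign (−1)^0·+1^-2·-1^-2 = +1.
(a,b)_19: α=-2, u≡18; β=-2, v≡16 (mod 19); (18|19)=-1, (16|19)=+1; sign (−1)^0·-1^-2·+1^-2 = +1.
(a,b)_11: α=2, u≡8; β=2, v≡9 (mod 11); (8|11)=-1, (9|11)=+1; sign (−1)^0·-1^2·+1^2 = +1.
(a,b)_37: α=0, u≡25; β=1, v≡14 (mod 37); (25|37)=+1, (14|37)=-1; sign (−1)^0·+1^1·-1^0 = +1.
(a,b)_13: α=2, u≡11; β=-2, v≡10 (mod 13); (11|13)=-1, (10|13)=+1; sign (−1)^0·-1^-2·+1^2 = +1.
(a,b)_∞: sgn(-434)=−, sgn(-1397046)=−, so -1.
(a,b)_29: α=0, u≡24; β=1, v≡28 (mod 29); (24|29)=+1, (28|29)=+1; sign (−1)^0·+1^1·+1^0 = +1.
Ram(-434, -1397046) = {2, ∞}; no ℚ_2-point on the conic.

[2, inf]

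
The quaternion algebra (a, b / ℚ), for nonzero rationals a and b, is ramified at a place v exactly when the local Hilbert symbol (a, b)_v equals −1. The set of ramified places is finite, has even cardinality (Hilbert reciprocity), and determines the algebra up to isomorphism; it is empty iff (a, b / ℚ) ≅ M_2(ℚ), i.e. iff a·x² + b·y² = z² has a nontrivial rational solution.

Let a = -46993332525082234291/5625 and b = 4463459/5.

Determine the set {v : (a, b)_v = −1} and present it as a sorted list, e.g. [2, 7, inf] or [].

[7, 11]

Mod squares: a ≡ -91, b ≡ 55. Check v ∈ {∞, 2, 3, 5, 7, 11, 13, 23}.
v=2: v_2(a)=0, v_2(b)=0; units ≡ 5, 7 (mod 8); ε·ε+αω+βω = 0·1+0·0+0·1 ≡ 0  ⇒  (a,b)_2 = +1.
v=7: a=7^11·(≡2), b=7^4·(≡5) mod 7; (2|7)=+1, (5|7)=-1; (−1)^{11·4·3}·(+1)^4·(-1)^11 = -1.
v=5: a=5^-4·(≡1), b=5^-1·(≡4) mod 5; (1|5)=+1, (4|5)=+1; (−1)^{-4·-1·2}·(+1)^-1·(+1)^-4 = +1.
v=3: a=3^-2·(≡2), b=3^0·(≡1) mod 3; (2|3)=-1, (1|3)=+1; (−1)^{-2·0·1}·(-1)^0·(+1)^-2 = +1.
v=23: a=23^2·(≡16), b=23^0·(≡2) mod 23; (16|23)=+1, (2|23)=+1; (−1)^{2·0·11}·(+1)^0·(+1)^2 = +1.
v=∞: -91 < 0 and 55 > 0  ⇒  (a,b)_∞ = +1.
v=13: a=13^5·(≡5), b=13^2·(≡12) mod 13; (5|13)=-1, (12|13)=+1; (−1)^{5·2·6}·(-1)^2·(+1)^5 = +1.
v=11: a=11^2·(≡10), b=11^1·(≡9) mod 11; (10|11)=-1, (9|11)=+1; (−1)^{2·1·5}·(-1)^1·(+1)^2 = -1.
|Ram(-91, 55)| = 2, even; anisotropic at {7, 11}.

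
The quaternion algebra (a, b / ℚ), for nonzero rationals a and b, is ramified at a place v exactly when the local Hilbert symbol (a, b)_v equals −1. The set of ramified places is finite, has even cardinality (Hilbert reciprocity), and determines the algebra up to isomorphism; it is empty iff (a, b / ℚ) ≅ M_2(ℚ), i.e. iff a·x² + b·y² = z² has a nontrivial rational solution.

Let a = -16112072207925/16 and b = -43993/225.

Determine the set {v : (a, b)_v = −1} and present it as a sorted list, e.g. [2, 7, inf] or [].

[2, 29, 37, inf]

(a, b) ≡ (-37, -43993) mod (ℚ^×)²; places V = {2, 3, 5, 29, 37, 41, ∞}.
(a,b)_41: α=2, u≡40; β=1, v≡14 (mod 41); (40|41)=+1, (14|41)=-1; sign (−1)^0·+1^1·-1^2 = +1.
(a,b)_37: α=3, u≡30; β=1, v≡23 (mod 37); (30|37)=+1, (23|37)=-1; sign (−1)^0·+1^1·-1^3 = -1.
(a,b)_2: α=-4, β=0; u≡3, v≡7 (mod 8); ε(u)ε(v)=1·1, αω(v)=-4·0, βω(u)=0·1; sum ≡ 1  ⇒  -1.
(a,b)_5: α=2, u≡3; β=-2, v≡3 (mod 5); (3|5)=-1, (3|5)=-1; sign (−1)^0·-1^-2·-1^2 = +1.
(a,b)_29: α=2, u≡8; β=1, v≡22 (mod 29); (8|29)=-1, (22|29)=+1; sign (−1)^0·-1^1·+1^2 = -1.
(a,b)_∞: sgn(-37)=−, sgn(-43993)=−, so -1.
(a,b)_3: α=2, u≡2; β=-2, v≡2 (mod 3); (2|3)=-1, (2|3)=-1; sign (−1)^0·-1^-2·-1^2 = +1.
Ram(-37, -43993) = {2, 29, 37, ∞}; no ℚ_2-point on the conic.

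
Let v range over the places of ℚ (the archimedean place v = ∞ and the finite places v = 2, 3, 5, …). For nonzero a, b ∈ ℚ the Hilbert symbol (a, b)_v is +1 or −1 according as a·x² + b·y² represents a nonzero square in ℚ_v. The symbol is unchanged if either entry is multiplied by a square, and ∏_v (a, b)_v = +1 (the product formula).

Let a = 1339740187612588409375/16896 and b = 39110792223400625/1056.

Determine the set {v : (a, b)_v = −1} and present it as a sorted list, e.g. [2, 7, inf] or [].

Mod squares: a ≡ 363993630, b ≡ 10626. Check v ∈ {∞, 2, 3, 5, 7, 11, 13, 17, 23, 31}.
v=2: v_2(a)=-9, v_2(b)=-5; units ≡ 7, 1 (mod 8); ε·ε+αω+βω = 1·0+-9·0+-5·0 ≡ 0  ⇒  (a,b)_2 = +1.
v=11: a=11^-1·(≡5), b=11^-1·(≡3) mod 11; (5|11)=+1, (3|11)=+1; (−1)^{-1·-1·5}·(+1)^-1·(+1)^-1 = -1.
v=3: a=3^-1·(≡2), b=3^-1·(≡2) mod 3; (2|3)=-1, (2|3)=-1; (−1)^{-1·-1·1}·(-1)^-1·(-1)^-1 = -1.
v=7: a=7^3·(≡3), b=7^3·(≡5) mod 7; (3|7)=-1, (5|7)=-1; (−1)^{3·3·3}·(-1)^3·(-1)^3 = -1.
v=13: a=13^5·(≡6), b=13^4·(≡2) mod 13; (6|13)=-1, (2|13)=-1; (−1)^{5·4·6}·(-1)^4·(-1)^5 = -1.
v=23: a=23^1·(≡6), b=23^1·(≡12) mod 23; (6|23)=+1, (12|23)=+1; (−1)^{1·1·11}·(+1)^1·(+1)^1 = -1.
v=∞: 363993630 > 0 and 10626 > 0  ⇒  (a,b)_∞ = +1.
v=17: a=17^3·(≡9), b=17^2·(≡16) mod 17; (9|17)=+1, (16|17)=+1; (−1)^{3·2·8}·(+1)^2·(+1)^3 = +1.
v=31: a=31^3·(≡22), b=31^2·(≡30) mod 31; (22|31)=-1, (30|31)=-1; (−1)^{3·2·15}·(-1)^2·(-1)^3 = -1.
v=5: a=5^5·(≡1), b=5^4·(≡1) mod 5; (1|5)=+1, (1|5)=+1; (−1)^{5·4·2}·(+1)^4·(+1)^5 = +1.
|Ram(363993630, 10626)| = 6, even; anisotropic at {3, 7, 11, 13, 23, 31}.

[3, 7, 11, 13, 23, 31]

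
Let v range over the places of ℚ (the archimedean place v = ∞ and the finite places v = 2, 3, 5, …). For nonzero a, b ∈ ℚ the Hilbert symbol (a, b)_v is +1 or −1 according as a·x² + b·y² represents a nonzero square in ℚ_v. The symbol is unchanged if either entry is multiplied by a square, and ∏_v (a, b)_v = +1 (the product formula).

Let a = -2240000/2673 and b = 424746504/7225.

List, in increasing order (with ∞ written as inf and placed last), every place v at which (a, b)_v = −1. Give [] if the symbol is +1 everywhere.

(a, b) ≡ (-462, 546) mod (ℚ^×)²; places V = {2, 3, 5, 7, 11, 13, 17, ∞}.
(a,b)_∞: sgn(-462)=−, sgn(546)=+, so +1.
(a,b)_7: α=1, u≡2; β=5, v≡2 (mod 7); (2|7)=+1, (2|7)=+1; sign (−1)^1·+1^5·+1^1 = -1.
(a,b)_13: α=0, u≡7; β=1, v≡9 (mod 13); (7|13)=-1, (9|13)=+1; sign (−1)^0·-1^1·+1^0 = -1.
(a,b)_2: α=9, β=3; u≡1, v≡1 (mod 8); ε(u)ε(v)=0·0, αω(v)=9·0, βω(u)=3·0; sum ≡ 0  ⇒  +1.
(a,b)_5: α=4, u≡2; β=-2, v≡1 (mod 5); (2|5)=-1, (1|5)=+1; sign (−1)^0·-1^-2·+1^4 = +1.
(a,b)_3: α=-5, u≡2; β=5, v≡2 (mod 3); (2|3)=-1, (2|3)=-1; sign (−1)^1·-1^5·-1^-5 = -1.
(a,b)_11: α=-1, u≡7; β=0, v≡8 (mod 11); (7|11)=-1, (8|11)=-1; sign (−1)^0·-1^0·-1^-1 = -1.
(a,b)_17: α=0, u≡14; β=-2, v≡1 (mod 17); (14|17)=-1, (1|17)=+1; sign (−1)^0·-1^-2·+1^0 = +1.
|Ram(-462, 546)| = 4, even; anisotropic at {3, 7, 11, 13}.

[3, 7, 11, 13]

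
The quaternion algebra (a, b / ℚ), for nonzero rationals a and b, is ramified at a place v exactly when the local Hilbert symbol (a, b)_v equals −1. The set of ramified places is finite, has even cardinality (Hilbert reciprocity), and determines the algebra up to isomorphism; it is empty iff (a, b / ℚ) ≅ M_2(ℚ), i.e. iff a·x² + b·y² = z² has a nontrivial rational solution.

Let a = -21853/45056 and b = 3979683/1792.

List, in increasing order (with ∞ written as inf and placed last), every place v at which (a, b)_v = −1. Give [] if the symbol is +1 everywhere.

[11, 17]

Mod squares: a ≡ -143, b ≡ 2261. Check v ∈ {∞, 2, 3, 7, 11, 13, 17, 19, 37, 41}.
v=3: a=3^0·(≡1), b=3^2·(≡2) mod 3; (1|3)=+1, (2|3)=-1; (−1)^{0·2·1}·(+1)^2·(-1)^0 = +1.
v=11: a=11^-1·(≡1), b=11^0·(≡7) mod 11; (1|11)=+1, (7|11)=-1; (−1)^{-1·0·5}·(+1)^0·(-1)^-1 = -1.
v=7: a=7^0·(≡2), b=7^-1·(≡2) mod 7; (2|7)=+1, (2|7)=+1; (−1)^{0·-1·3}·(+1)^-1·(+1)^0 = +1.
v=2: v_2(a)=-12, v_2(b)=-8; units ≡ 1, 5 (mod 8); ε·ε+αω+βω = 0·0+-12·1+-8·0 ≡ 0  ⇒  (a,b)_2 = +1.
v=19: a=19^0·(≡5), b=19^1·(≡16) mod 19; (5|19)=+1, (16|19)=+1; (−1)^{0·1·9}·(+1)^1·(+1)^0 = +1.
v=17: a=17^0·(≡10), b=17^1·(≡11) mod 17; (10|17)=-1, (11|17)=-1; (−1)^{0·1·8}·(-1)^1·(-1)^0 = -1.
v=13: a=13^1·(≡2), b=13^0·(≡10) mod 13; (2|13)=-1, (10|13)=+1; (−1)^{1·0·6}·(-1)^0·(+1)^1 = +1.
v=∞: -143 < 0 and 2261 > 0  ⇒  (a,b)_∞ = +1.
v=41: a=41^2·(≡18), b=41^0·(≡19) mod 41; (18|41)=+1, (19|41)=-1; (−1)^{2·0·20}·(+1)^0·(-1)^2 = +1.
v=37: a=37^0·(≡6), b=37^2·(≡36) mod 37; (6|37)=-1, (36|37)=+1; (−1)^{0·2·18}·(-1)^2·(+1)^0 = +1.
|Ram(-143, 2261)| = 2, even; anisotropic at {11, 17}.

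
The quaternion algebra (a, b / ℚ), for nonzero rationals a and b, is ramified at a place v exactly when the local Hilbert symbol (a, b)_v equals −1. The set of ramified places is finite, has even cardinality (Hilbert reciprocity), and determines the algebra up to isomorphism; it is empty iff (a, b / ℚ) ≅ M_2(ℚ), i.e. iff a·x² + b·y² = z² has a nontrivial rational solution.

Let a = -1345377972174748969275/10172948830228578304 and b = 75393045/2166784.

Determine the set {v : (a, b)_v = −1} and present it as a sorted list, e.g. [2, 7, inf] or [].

Mod squares: a ≡ -91, b ≡ 23205. Check v ∈ {∞, 2, 3, 5, 7, 13, 17, 19, 23}.
v=17: a=17^4·(≡12), b=17^1·(≡12) mod 17; (12|17)=-1, (12|17)=-1; (−1)^{4·1·8}·(-1)^1·(-1)^4 = -1.
v=7: a=7^3·(≡1), b=7^1·(≡1) mod 7; (1|7)=+1, (1|7)=+1; (−1)^{3·1·3}·(+1)^1·(+1)^3 = -1.
v=3: a=3^8·(≡2), b=3^3·(≡1) mod 3; (2|3)=-1, (1|3)=+1; (−1)^{8·3·1}·(-1)^3·(+1)^8 = -1.
v=23: a=23^-6·(≡13), b=23^-2·(≡17) mod 23; (13|23)=+1, (17|23)=-1; (−1)^{-6·-2·11}·(+1)^-2·(-1)^-6 = +1.
v=19: a=19^4·(≡9), b=19^2·(≡7) mod 19; (9|19)=+1, (7|19)=+1; (−1)^{4·2·9}·(+1)^2·(+1)^4 = +1.
v=∞: -91 < 0 and 23205 > 0  ⇒  (a,b)_∞ = +1.
v=2: v_2(a)=-36, v_2(b)=-12; units ≡ 5, 5 (mod 8); ε·ε+αω+βω = 0·0+-36·1+-12·1 ≡ 0  ⇒  (a,b)_2 = +1.
v=5: a=5^2·(≡1), b=5^1·(≡1) mod 5; (1|5)=+1, (1|5)=+1; (−1)^{2·1·2}·(+1)^1·(+1)^2 = +1.
v=13: a=13^3·(≡5), b=13^1·(≡1) mod 13; (5|13)=-1, (1|13)=+1; (−1)^{3·1·6}·(-1)^1·(+1)^3 = -1.
|Ram(-91, 23205)| = 4, even; anisotropic at {3, 7, 13, 17}.

[3, 7, 13, 17]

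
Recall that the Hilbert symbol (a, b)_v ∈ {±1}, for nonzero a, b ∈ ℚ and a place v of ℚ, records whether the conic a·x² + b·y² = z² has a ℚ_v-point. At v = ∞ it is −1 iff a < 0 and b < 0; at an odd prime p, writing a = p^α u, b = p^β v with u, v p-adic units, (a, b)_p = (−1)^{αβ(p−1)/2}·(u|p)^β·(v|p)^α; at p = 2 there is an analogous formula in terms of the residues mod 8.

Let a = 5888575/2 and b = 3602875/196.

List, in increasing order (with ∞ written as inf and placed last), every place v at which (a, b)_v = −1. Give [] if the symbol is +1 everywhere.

Mod squares: a ≡ 9614, b ≡ 144115. Check v ∈ {∞, 2, 5, 7, 11, 19, 23, 37, 41}.
v=7: a=7^2·(≡3), b=7^-2·(≡6) mod 7; (3|7)=-1, (6|7)=-1; (−1)^{2·-2·3}·(-1)^-2·(-1)^2 = +1.
v=11: a=11^1·(≡5), b=11^0·(≡5) mod 11; (5|11)=+1, (5|11)=+1; (−1)^{1·0·5}·(+1)^0·(+1)^1 = +1.
v=∞: 9614 > 0 and 144115 > 0  ⇒  (a,b)_∞ = +1.
v=23: a=23^1·(≡6), b=23^0·(≡11) mod 23; (6|23)=+1, (11|23)=-1; (−1)^{1·0·11}·(+1)^0·(-1)^1 = -1.
v=5: a=5^2·(≡4), b=5^3·(≡3) mod 5; (4|5)=+1, (3|5)=-1; (−1)^{2·3·2}·(+1)^3·(-1)^2 = +1.
v=41: a=41^0·(≡16), b=41^1·(≡26) mod 41; (16|41)=+1, (26|41)=-1; (−1)^{0·1·20}·(+1)^1·(-1)^0 = +1.
v=2: v_2(a)=-1, v_2(b)=-2; units ≡ 7, 3 (mod 8); ε·ε+αω+βω = 1·1+-1·1+-2·0 ≡ 0  ⇒  (a,b)_2 = +1.
v=19: a=19^1·(≡8), b=19^1·(≡4) mod 19; (8|19)=-1, (4|19)=+1; (−1)^{1·1·9}·(-1)^1·(+1)^1 = +1.
v=37: a=37^0·(≡31), b=37^1·(≡16) mod 37; (31|37)=-1, (16|37)=+1; (−1)^{0·1·18}·(-1)^1·(+1)^0 = -1.
Ram(9614, 144115) = {23, 37}; no ℚ_23-point on the conic.

[23, 37]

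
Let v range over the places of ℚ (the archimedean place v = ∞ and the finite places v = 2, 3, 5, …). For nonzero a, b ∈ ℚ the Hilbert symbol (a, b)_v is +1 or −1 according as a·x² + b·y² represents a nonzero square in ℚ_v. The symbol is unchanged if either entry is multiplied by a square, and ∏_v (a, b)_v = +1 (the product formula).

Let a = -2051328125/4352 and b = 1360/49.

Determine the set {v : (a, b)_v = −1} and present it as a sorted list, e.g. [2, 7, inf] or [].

(a, b) ≡ (-18445, 85) mod (ℚ^×)²; places V = {2, 5, 7, 11, 17, 31, ∞}.
(a,b)_11: α=2, u≡6; β=0, v≡8 (mod 11); (6|11)=-1, (8|11)=-1; sign (−1)^0·-1^0·-1^2 = +1.
(a,b)_2: α=-8, β=4; u≡3, v≡5 (mod 8); ε(u)ε(v)=1·0, αω(v)=-8·1, βω(u)=4·1; sum ≡ 0  ⇒  +1.
(a,b)_31: α=1, u≡1; β=0, v≡17 (mod 31); (1|31)=+1, (17|31)=-1; sign (−1)^0·+1^0·-1^1 = -1.
(a,b)_5: α=7, u≡4; β=1, v≡3 (mod 5); (4|5)=+1, (3|5)=-1; sign (−1)^0·+1^1·-1^7 = -1.
(a,b)_7: α=1, u≡1; β=-2, v≡2 (mod 7); (1|7)=+1, (2|7)=+1; sign (−1)^0·+1^-2·+1^1 = +1.
(a,b)_17: α=-1, u≡12; β=1, v≡11 (mod 17); (12|17)=-1, (11|17)=-1; sign (−1)^0·-1^1·-1^-1 = +1.
(a,b)_∞: sgn(-18445)=−, sgn(85)=+, so +1.
Ram(-18445, 85) = {5, 31}; no ℚ_5-point on the conic.

[5, 31]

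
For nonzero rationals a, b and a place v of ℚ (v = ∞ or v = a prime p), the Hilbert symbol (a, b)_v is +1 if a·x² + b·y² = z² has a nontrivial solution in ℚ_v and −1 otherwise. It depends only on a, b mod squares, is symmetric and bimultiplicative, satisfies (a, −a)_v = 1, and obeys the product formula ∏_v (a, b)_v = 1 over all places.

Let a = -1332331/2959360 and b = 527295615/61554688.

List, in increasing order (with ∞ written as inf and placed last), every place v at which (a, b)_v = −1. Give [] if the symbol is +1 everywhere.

Mod squares: a ≡ -910, b ≡ 195. Check v ∈ {∞, 2, 3, 5, 7, 11, 13, 17}.
v=2: v_2(a)=-11, v_2(b)=-14; units ≡ 1, 3 (mod 8); ε·ε+αω+βω = 0·1+-11·1+-14·0 ≡ 1  ⇒  (a,b)_2 = -1.
v=11: a=11^4·(≡1), b=11^4·(≡7) mod 11; (1|11)=+1, (7|11)=-1; (−1)^{4·4·5}·(+1)^4·(-1)^4 = +1.
v=17: a=17^-2·(≡13), b=17^-2·(≡15) mod 17; (13|17)=+1, (15|17)=+1; (−1)^{-2·-2·8}·(+1)^-2·(+1)^-2 = +1.
v=3: a=3^0·(≡2), b=3^1·(≡2) mod 3; (2|3)=-1, (2|3)=-1; (−1)^{0·1·1}·(-1)^1·(-1)^0 = -1.
v=7: a=7^1·(≡5), b=7^4·(≡3) mod 7; (5|7)=-1, (3|7)=-1; (−1)^{1·4·3}·(-1)^4·(-1)^1 = -1.
v=∞: -910 < 0 and 195 > 0  ⇒  (a,b)_∞ = +1.
v=5: a=5^-1·(≡2), b=5^1·(≡1) mod 5; (2|5)=-1, (1|5)=+1; (−1)^{-1·1·2}·(-1)^1·(+1)^-1 = -1.
v=13: a=13^1·(≡5), b=13^-1·(≡11) mod 13; (5|13)=-1, (11|13)=-1; (−1)^{1·-1·6}·(-1)^-1·(-1)^1 = +1.
(-910, 195 / ℚ) ramifies at {2, 3, 5, 7}: a division algebra.

[2, 3, 5, 7]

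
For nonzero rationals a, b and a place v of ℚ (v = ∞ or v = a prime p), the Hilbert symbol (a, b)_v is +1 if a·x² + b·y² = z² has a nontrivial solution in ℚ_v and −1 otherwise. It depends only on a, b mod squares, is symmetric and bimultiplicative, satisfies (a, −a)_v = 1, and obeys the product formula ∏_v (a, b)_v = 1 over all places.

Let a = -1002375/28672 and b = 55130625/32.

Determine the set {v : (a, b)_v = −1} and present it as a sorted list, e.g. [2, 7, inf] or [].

[5, 11]

Mod squares: a ≡ -385, b ≡ 2. Check v ∈ {∞, 2, 3, 5, 7, 11}.
v=3: a=3^6·(≡2), b=3^6·(≡2) mod 3; (2|3)=-1, (2|3)=-1; (−1)^{6·6·1}·(-1)^6·(-1)^6 = +1.
v=11: a=11^1·(≡9), b=11^2·(≡6) mod 11; (9|11)=+1, (6|11)=-1; (−1)^{1·2·5}·(+1)^2·(-1)^1 = -1.
v=2: v_2(a)=-12, v_2(b)=-5; units ≡ 7, 1 (mod 8); ε·ε+αω+βω = 1·0+-12·0+-5·0 ≡ 0  ⇒  (a,b)_2 = +1.
v=∞: -385 < 0 and 2 > 0  ⇒  (a,b)_∞ = +1.
v=5: a=5^3·(≡3), b=5^4·(≡2) mod 5; (3|5)=-1, (2|5)=-1; (−1)^{3·4·2}·(-1)^4·(-1)^3 = -1.
v=7: a=7^-1·(≡4), b=7^0·(≡1) mod 7; (4|7)=+1, (1|7)=+1; (−1)^{-1·0·3}·(+1)^0·(+1)^-1 = +1.
|Ram(-385, 2)| = 2, even; anisotropic at {5, 11}.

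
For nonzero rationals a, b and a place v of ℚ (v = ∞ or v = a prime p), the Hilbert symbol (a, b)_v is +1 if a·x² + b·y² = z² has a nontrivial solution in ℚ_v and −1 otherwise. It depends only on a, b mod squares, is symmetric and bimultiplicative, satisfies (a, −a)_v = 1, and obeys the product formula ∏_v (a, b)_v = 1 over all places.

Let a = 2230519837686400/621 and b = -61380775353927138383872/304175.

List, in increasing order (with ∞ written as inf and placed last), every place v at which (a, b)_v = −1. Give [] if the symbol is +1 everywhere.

[2, 13, 23, 29]

Mod squares: a ≡ 73554, b ≡ -745706. Check v ∈ {∞, 2, 3, 5, 13, 23, 29, 41, 43}.
v=5: a=5^2·(≡1), b=5^-2·(≡4) mod 5; (1|5)=+1, (4|5)=+1; (−1)^{2·-2·2}·(+1)^-2·(+1)^2 = +1.
v=∞: 73554 > 0 and -745706 < 0  ⇒  (a,b)_∞ = +1.
v=43: a=43^2·(≡9), b=43^3·(≡28) mod 43; (9|43)=+1, (28|43)=-1; (−1)^{2·3·21}·(+1)^3·(-1)^2 = +1.
v=3: a=3^-3·(≡2), b=3^0·(≡1) mod 3; (2|3)=-1, (1|3)=+1; (−1)^{-3·0·1}·(-1)^0·(+1)^-3 = +1.
v=41: a=41^1·(≡18), b=41^2·(≡37) mod 41; (18|41)=+1, (37|41)=+1; (−1)^{1·2·20}·(+1)^2·(+1)^1 = +1.
v=29: a=29^4·(≡18), b=29^7·(≡23) mod 29; (18|29)=-1, (23|29)=+1; (−1)^{4·7·14}·(-1)^7·(+1)^4 = -1.
v=23: a=23^-1·(≡9), b=23^-3·(≡18) mod 23; (9|23)=+1, (18|23)=+1; (−1)^{-1·-3·11}·(+1)^-3·(+1)^-1 = -1.
v=13: a=13^1·(≡1), b=13^1·(≡6) mod 13; (1|13)=+1, (6|13)=-1; (−1)^{1·1·6}·(+1)^1·(-1)^1 = -1.
v=2: v_2(a)=7, v_2(b)=11; units ≡ 1, 3 (mod 8); ε·ε+αω+βω = 0·1+7·1+11·0 ≡ 1  ⇒  (a,b)_2 = -1.
Ram(73554, -745706) = {2, 13, 23, 29}; no ℚ_2-point on the conic.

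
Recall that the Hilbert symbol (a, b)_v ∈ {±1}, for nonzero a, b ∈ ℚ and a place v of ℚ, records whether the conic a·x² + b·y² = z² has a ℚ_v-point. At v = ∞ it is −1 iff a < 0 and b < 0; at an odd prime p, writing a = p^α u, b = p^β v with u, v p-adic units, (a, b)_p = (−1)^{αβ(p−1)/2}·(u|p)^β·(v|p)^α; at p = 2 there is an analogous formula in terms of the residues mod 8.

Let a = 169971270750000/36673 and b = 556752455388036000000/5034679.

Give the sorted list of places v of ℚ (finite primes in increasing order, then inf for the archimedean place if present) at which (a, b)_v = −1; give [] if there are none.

[2, 41]

(a, b) ≡ (382571, 1271) mod (ℚ^×)²; places V = {2, 3, 5, 7, 13, 23, 31, 41, 43, ∞}.
(a,b)_43: α=1, u≡3; β=2, v≡15 (mod 43); (3|43)=-1, (15|43)=+1; sign (−1)^0·-1^2·+1^1 = +1.
(a,b)_23: α=2, u≡16; β=4, v≡3 (mod 23); (16|23)=+1, (3|23)=+1; sign (−1)^0·+1^4·+1^2 = +1.
(a,b)_31: α=-1, u≡12; β=-3, v≡20 (mod 31); (12|31)=-1, (20|31)=+1; sign (−1)^1·-1^-3·+1^-1 = +1.
(a,b)_41: α=1, u≡3; β=1, v≡9 (mod 41); (3|41)=-1, (9|41)=+1; sign (−1)^0·-1^1·+1^1 = -1.
(a,b)_2: α=4, β=8; u≡3, v≡7 (mod 8); ε(u)ε(v)=1·1, αω(v)=4·0, βω(u)=8·1; sum ≡ 1  ⇒  -1.
(a,b)_5: α=6, u≡1; β=6, v≡1 (mod 5); (1|5)=+1, (1|5)=+1; sign (−1)^0·+1^6·+1^6 = +1.
(a,b)_13: α=-2, u≡2; β=-2, v≡3 (mod 13); (2|13)=-1, (3|13)=+1; sign (−1)^0·-1^-2·+1^-2 = +1.
(a,b)_7: α=-1, u≡2; β=0, v≡2 (mod 7); (2|7)=+1, (2|7)=+1; sign (−1)^0·+1^0·+1^-1 = +1.
(a,b)_∞: sgn(382571)=+, sgn(1271)=+, so +1.
(a,b)_3: α=6, u≡2; β=8, v≡2 (mod 3); (2|3)=-1, (2|3)=-1; sign (−1)^0·-1^8·-1^6 = +1.
(382571, 1271 / ℚ) ramifies at {2, 41}: a division algebra.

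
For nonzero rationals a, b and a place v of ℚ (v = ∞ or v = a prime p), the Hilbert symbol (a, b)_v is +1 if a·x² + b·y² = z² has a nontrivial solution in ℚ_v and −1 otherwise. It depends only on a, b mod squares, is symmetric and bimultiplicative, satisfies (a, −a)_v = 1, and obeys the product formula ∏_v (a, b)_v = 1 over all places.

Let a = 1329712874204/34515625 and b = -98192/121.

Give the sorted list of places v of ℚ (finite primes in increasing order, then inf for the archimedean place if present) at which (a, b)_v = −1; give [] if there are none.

[2, 19]

Mod squares: a ≡ 6479, b ≡ -17. Check v ∈ {∞, 2, 5, 11, 13, 17, 19, 29, 31, 47}.
v=47: a=47^-2·(≡20), b=47^0·(≡31) mod 47; (20|47)=-1, (31|47)=-1; (−1)^{-2·0·23}·(-1)^0·(-1)^-2 = +1.
v=2: v_2(a)=2, v_2(b)=4; units ≡ 7, 7 (mod 8); ε·ε+αω+βω = 1·1+2·0+4·0 ≡ 1  ⇒  (a,b)_2 = -1.
v=11: a=11^1·(≡8), b=11^-2·(≡5) mod 11; (8|11)=-1, (5|11)=+1; (−1)^{1·-2·5}·(-1)^-2·(+1)^1 = +1.
v=∞: 6479 > 0 and -17 < 0  ⇒  (a,b)_∞ = +1.
v=13: a=13^2·(≡6), b=13^0·(≡9) mod 13; (6|13)=-1, (9|13)=+1; (−1)^{2·0·6}·(-1)^0·(+1)^2 = +1.
v=31: a=31^1·(≡15), b=31^0·(≡5) mod 31; (15|31)=-1, (5|31)=+1; (−1)^{1·0·15}·(-1)^0·(+1)^1 = +1.
v=5: a=5^-6·(≡1), b=5^0·(≡3) mod 5; (1|5)=+1, (3|5)=-1; (−1)^{-6·0·2}·(+1)^0·(-1)^-6 = +1.
v=19: a=19^3·(≡12), b=19^2·(≡10) mod 19; (12|19)=-1, (10|19)=-1; (−1)^{3·2·9}·(-1)^2·(-1)^3 = -1.
v=17: a=17^0·(≡9), b=17^1·(≡2) mod 17; (9|17)=+1, (2|17)=+1; (−1)^{0·1·8}·(+1)^1·(+1)^0 = +1.
v=29: a=29^2·(≡17), b=29^0·(≡12) mod 29; (17|29)=-1, (12|29)=-1; (−1)^{2·0·14}·(-1)^0·(-1)^2 = +1.
(6479, -17 / ℚ) ramifies at {2, 19}: a division algebra.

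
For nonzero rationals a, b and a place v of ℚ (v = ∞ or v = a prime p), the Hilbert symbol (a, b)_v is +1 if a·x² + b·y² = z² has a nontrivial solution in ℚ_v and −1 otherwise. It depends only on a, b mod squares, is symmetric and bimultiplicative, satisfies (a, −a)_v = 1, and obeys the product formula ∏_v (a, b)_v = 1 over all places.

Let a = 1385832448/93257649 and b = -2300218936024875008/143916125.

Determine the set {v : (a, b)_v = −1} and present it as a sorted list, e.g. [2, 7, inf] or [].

[2, 5, 7, 13]

(a, b) ≡ (2002, -715) mod (ℚ^×)²; places V = {2, 3, 5, 7, 11, 13, 29, 37, 41, ∞}.
(a,b)_7: α=1, u≡3; β=0, v≡6 (mod 7); (3|7)=-1, (6|7)=-1; sign (−1)^0·-1^0·-1^1 = -1.
(a,b)_37: α=-2, u≡28; β=-2, v≡33 (mod 37); (28|37)=+1, (33|37)=+1; sign (−1)^0·+1^-2·+1^-2 = +1.
(a,b)_29: α=-2, u≡5; β=-2, v≡8 (mod 29); (5|29)=+1, (8|29)=-1; sign (−1)^0·+1^-2·-1^-2 = +1.
(a,b)_41: α=0, u≡3; β=2, v≡2 (mod 41); (3|41)=-1, (2|41)=+1; sign (−1)^0·-1^2·+1^0 = +1.
(a,b)_2: α=13, β=14; u≡1, v≡5 (mod 8); ε(u)ε(v)=0·0, αω(v)=13·1, βω(u)=14·0; sum ≡ 1  ⇒  -1.
(a,b)_∞: sgn(2002)=+, sgn(-715)=−, so +1.
(a,b)_11: α=1, u≡8; β=3, v≡4 (mod 11); (8|11)=-1, (4|11)=+1; sign (−1)^1·-1^3·+1^1 = +1.
(a,b)_3: α=-4, u≡1; β=0, v≡2 (mod 3); (1|3)=+1, (2|3)=-1; sign (−1)^0·+1^0·-1^-4 = +1.
(a,b)_13: α=3, u≡6; β=7, v≡12 (mod 13); (6|13)=-1, (12|13)=+1; sign (−1)^0·-1^7·+1^3 = -1.
(a,b)_5: α=0, u≡2; β=-3, v≡3 (mod 5); (2|5)=-1, (3|5)=-1; sign (−1)^0·-1^-3·-1^0 = -1.
(2002, -715 / ℚ) ramifies at {2, 5, 7, 13}: a division algebra.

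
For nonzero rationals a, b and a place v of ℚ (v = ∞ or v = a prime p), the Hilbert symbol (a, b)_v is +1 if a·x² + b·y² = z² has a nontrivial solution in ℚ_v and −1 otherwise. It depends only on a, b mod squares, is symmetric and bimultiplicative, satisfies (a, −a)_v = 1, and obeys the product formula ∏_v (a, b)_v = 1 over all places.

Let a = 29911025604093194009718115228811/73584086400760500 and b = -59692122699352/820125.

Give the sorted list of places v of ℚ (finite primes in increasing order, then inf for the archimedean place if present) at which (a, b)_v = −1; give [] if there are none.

[5, 37]

Mod squares: a ≡ 55, b ≡ -52910. Check v ∈ {∞, 2, 3, 5, 11, 13, 17, 37, 43, 47}.
v=11: a=11^3·(≡5), b=11^1·(≡10) mod 11; (5|11)=+1, (10|11)=-1; (−1)^{3·1·5}·(+1)^1·(-1)^3 = +1.
v=37: a=37^2·(≡20), b=37^1·(≡8) mod 37; (20|37)=-1, (8|37)=-1; (−1)^{2·1·18}·(-1)^1·(-1)^2 = -1.
v=47: a=47^8·(≡2), b=47^4·(≡21) mod 47; (2|47)=+1, (21|47)=+1; (−1)^{8·4·23}·(+1)^4·(+1)^8 = +1.
v=43: a=43^-4·(≡39), b=43^0·(≡9) mod 43; (39|43)=-1, (9|43)=+1; (−1)^{-4·0·21}·(-1)^0·(+1)^-4 = +1.
v=3: a=3^-16·(≡1), b=3^-8·(≡1) mod 3; (1|3)=+1, (1|3)=+1; (−1)^{-16·-8·1}·(+1)^-8·(+1)^-16 = +1.
v=17: a=17^6·(≡13), b=17^2·(≡11) mod 17; (13|17)=+1, (11|17)=-1; (−1)^{6·2·8}·(+1)^2·(-1)^6 = +1.
v=13: a=13^4·(≡12), b=13^1·(≡3) mod 13; (12|13)=+1, (3|13)=+1; (−1)^{4·1·6}·(+1)^1·(+1)^4 = +1.
v=∞: 55 > 0 and -52910 < 0  ⇒  (a,b)_∞ = +1.
v=5: a=5^-3·(≡4), b=5^-3·(≡3) mod 5; (4|5)=+1, (3|5)=-1; (−1)^{-3·-3·2}·(+1)^-3·(-1)^-3 = -1.
v=2: v_2(a)=-2, v_2(b)=3; units ≡ 7, 1 (mod 8); ε·ε+αω+βω = 1·0+-2·0+3·0 ≡ 0  ⇒  (a,b)_2 = +1.
(55, -52910 / ℚ) ramifies at {5, 37}: a division algebra.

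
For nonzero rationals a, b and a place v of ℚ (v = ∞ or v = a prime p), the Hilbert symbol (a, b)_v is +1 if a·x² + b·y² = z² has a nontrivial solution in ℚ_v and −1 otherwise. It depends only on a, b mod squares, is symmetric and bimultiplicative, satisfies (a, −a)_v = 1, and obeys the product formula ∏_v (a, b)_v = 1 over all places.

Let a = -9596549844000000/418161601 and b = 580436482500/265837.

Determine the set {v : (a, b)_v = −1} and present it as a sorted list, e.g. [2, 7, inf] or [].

Mod squares: a ≡ -629, b ≡ 760461. Check v ∈ {∞, 2, 3, 5, 7, 11, 13, 17, 31, 37}.
v=3: a=3^4·(≡1), b=3^5·(≡2) mod 3; (1|3)=+1, (2|3)=-1; (−1)^{4·5·1}·(+1)^5·(-1)^4 = +1.
v=∞: -629 < 0 and 760461 > 0  ⇒  (a,b)_∞ = +1.
v=37: a=37^1·(≡15), b=37^1·(≡22) mod 37; (15|37)=-1, (22|37)=-1; (−1)^{1·1·18}·(-1)^1·(-1)^1 = +1.
v=17: a=17^1·(≡11), b=17^1·(≡7) mod 17; (11|17)=-1, (7|17)=-1; (−1)^{1·1·8}·(-1)^1·(-1)^1 = +1.
v=2: v_2(a)=8, v_2(b)=2; units ≡ 3, 5 (mod 8); ε·ε+αω+βω = 1·0+8·1+2·1 ≡ 0  ⇒  (a,b)_2 = +1.
v=11: a=11^-4·(≡4), b=11^-2·(≡9) mod 11; (4|11)=+1, (9|11)=+1; (−1)^{-4·-2·5}·(+1)^-2·(+1)^-4 = +1.
v=7: a=7^2·(≡1), b=7^2·(≡4) mod 7; (1|7)=+1, (4|7)=+1; (−1)^{2·2·3}·(+1)^2·(+1)^2 = +1.
v=13: a=13^-4·(≡5), b=13^-3·(≡1) mod 13; (5|13)=-1, (1|13)=+1; (−1)^{-4·-3·6}·(-1)^-3·(+1)^-4 = -1.
v=5: a=5^6·(≡4), b=5^4·(≡1) mod 5; (4|5)=+1, (1|5)=+1; (−1)^{6·4·2}·(+1)^4·(+1)^6 = +1.
v=31: a=31^2·(≡24), b=31^1·(≡14) mod 31; (24|31)=-1, (14|31)=+1; (−1)^{2·1·15}·(-1)^1·(+1)^2 = -1.
Ram(-629, 760461) = {13, 31}; no ℚ_13-point on the conic.

[13, 31]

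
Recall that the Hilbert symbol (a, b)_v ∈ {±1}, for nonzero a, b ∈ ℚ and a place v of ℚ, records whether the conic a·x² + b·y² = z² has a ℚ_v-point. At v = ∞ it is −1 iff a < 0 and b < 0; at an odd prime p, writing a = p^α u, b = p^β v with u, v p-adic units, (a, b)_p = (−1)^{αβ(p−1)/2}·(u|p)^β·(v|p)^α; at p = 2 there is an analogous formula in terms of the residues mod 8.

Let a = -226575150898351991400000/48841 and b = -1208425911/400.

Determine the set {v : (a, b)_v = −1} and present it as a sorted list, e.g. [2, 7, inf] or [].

[31, inf]

Mod squares: a ≡ -74865, b ≡ -18879. Check v ∈ {∞, 2, 3, 5, 7, 11, 13, 17, 23, 29, 31}.
v=31: a=31^1·(≡12), b=31^1·(≡22) mod 31; (12|31)=-1, (22|31)=-1; (−1)^{1·1·15}·(-1)^1·(-1)^1 = -1.
v=2: v_2(a)=6, v_2(b)=-4; units ≡ 7, 1 (mod 8); ε·ε+αω+βω = 1·0+6·0+-4·0 ≡ 0  ⇒  (a,b)_2 = +1.
v=5: a=5^5·(≡2), b=5^-2·(≡4) mod 5; (2|5)=-1, (4|5)=+1; (−1)^{5·-2·2}·(-1)^-2·(+1)^5 = +1.
v=13: a=13^-2·(≡5), b=13^0·(≡10) mod 13; (5|13)=-1, (10|13)=+1; (−1)^{-2·0·6}·(-1)^0·(+1)^-2 = +1.
v=23: a=23^5·(≡11), b=23^2·(≡18) mod 23; (11|23)=-1, (18|23)=+1; (−1)^{5·2·11}·(-1)^2·(+1)^5 = +1.
v=7: a=7^3·(≡4), b=7^1·(≡5) mod 7; (4|7)=+1, (5|7)=-1; (−1)^{3·1·3}·(+1)^1·(-1)^3 = +1.
v=3: a=3^9·(≡2), b=3^1·(≡1) mod 3; (2|3)=-1, (1|3)=+1; (−1)^{9·1·1}·(-1)^1·(+1)^9 = +1.
v=11: a=11^0·(≡5), b=11^2·(≡2) mod 11; (5|11)=+1, (2|11)=-1; (−1)^{0·2·5}·(+1)^2·(-1)^0 = +1.
v=∞: -74865 < 0 and -18879 < 0  ⇒  (a,b)_∞ = -1.
v=29: a=29^2·(≡9), b=29^1·(≡13) mod 29; (9|29)=+1, (13|29)=+1; (−1)^{2·1·14}·(+1)^1·(+1)^2 = +1.
v=17: a=17^-2·(≡5), b=17^0·(≡13) mod 17; (5|17)=-1, (13|17)=+1; (−1)^{-2·0·8}·(-1)^0·(+1)^-2 = +1.
(-74865, -18879 / ℚ) ramifies at {31, ∞}: a division algebra.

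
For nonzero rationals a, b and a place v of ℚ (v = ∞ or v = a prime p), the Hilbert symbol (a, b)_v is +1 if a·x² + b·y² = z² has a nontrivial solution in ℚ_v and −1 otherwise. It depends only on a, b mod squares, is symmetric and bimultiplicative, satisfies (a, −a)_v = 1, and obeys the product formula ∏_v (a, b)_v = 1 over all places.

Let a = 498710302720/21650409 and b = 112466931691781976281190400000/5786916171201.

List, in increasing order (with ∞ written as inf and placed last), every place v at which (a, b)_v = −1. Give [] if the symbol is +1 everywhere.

[2, 5, 13, 29, 31, 41]

(a, b) ≡ (2484805, 64090) mod (ℚ^×)²; places V = {2, 3, 5, 7, 11, 13, 17, 23, 29, 31, 41, 47, ∞}.
(a,b)_3: α=-4, u≡1; β=-4, v≡1 (mod 3); (1|3)=+1, (1|3)=+1; sign (−1)^0·+1^-4·+1^-4 = +1.
(a,b)_2: α=12, β=15; u≡5, v≡5 (mod 8); ε(u)ε(v)=0·0, αω(v)=12·1, βω(u)=15·1; sum ≡ 1  ⇒  -1.
(a,b)_5: α=1, u≡1; β=5, v≡3 (mod 5); (1|5)=+1, (3|5)=-1; sign (−1)^0·+1^5·-1^1 = -1.
(a,b)_7: α=2, u≡2; β=4, v≡5 (mod 7); (2|7)=+1, (5|7)=-1; sign (−1)^0·+1^4·-1^2 = +1.
(a,b)_47: α=-2, u≡37; β=-4, v≡11 (mod 47); (37|47)=+1, (11|47)=-1; sign (−1)^0·+1^-4·-1^-2 = +1.
(a,b)_41: α=1, u≡6; β=2, v≡13 (mod 41); (6|41)=-1, (13|41)=-1; sign (−1)^0·-1^2·-1^1 = -1.
(a,b)_31: α=1, u≡5; β=2, v≡12 (mod 31); (5|31)=+1, (12|31)=-1; sign (−1)^0·+1^2·-1^1 = -1.
(a,b)_23: α=1, u≡8; β=2, v≡4 (mod 23); (8|23)=+1, (4|23)=+1; sign (−1)^0·+1^2·+1^1 = +1.
(a,b)_29: α=0, u≡27; β=1, v≡23 (mod 29); (27|29)=-1, (23|29)=+1; sign (−1)^0·-1^1·+1^0 = -1.
(a,b)_11: α=-2, u≡1; β=-4, v≡1 (mod 11); (1|11)=+1, (1|11)=+1; sign (−1)^0·+1^-4·+1^-2 = +1.
(a,b)_∞: sgn(2484805)=+, sgn(64090)=+, so +1.
(a,b)_13: α=0, u≡6; β=1, v≡12 (mod 13); (6|13)=-1, (12|13)=+1; sign (−1)^0·-1^1·+1^0 = -1.
(a,b)_17: α=1, u≡4; β=5, v≡2 (mod 17); (4|17)=+1, (2|17)=+1; sign (−1)^0·+1^5·+1^1 = +1.
|Ram(2484805, 64090)| = 6, even; anisotropic at {2, 5, 13, 29, 31, 41}.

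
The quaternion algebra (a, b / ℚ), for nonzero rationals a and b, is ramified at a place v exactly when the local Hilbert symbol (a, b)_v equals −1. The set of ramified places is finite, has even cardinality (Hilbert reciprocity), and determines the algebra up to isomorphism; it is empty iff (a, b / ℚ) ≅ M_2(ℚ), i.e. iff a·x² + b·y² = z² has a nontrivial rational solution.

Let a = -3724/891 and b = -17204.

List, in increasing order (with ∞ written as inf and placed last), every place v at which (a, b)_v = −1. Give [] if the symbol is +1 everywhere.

Mod squares: a ≡ -209, b ≡ -4301. Check v ∈ {∞, 2, 3, 7, 11, 17, 19, 23}.
v=17: a=17^0·(≡12), b=17^1·(≡8) mod 17; (12|17)=-1, (8|17)=+1; (−1)^{0·1·8}·(-1)^1·(+1)^0 = -1.
v=11: a=11^-1·(≡4), b=11^1·(≡9) mod 11; (4|11)=+1, (9|11)=+1; (−1)^{-1·1·5}·(+1)^1·(+1)^-1 = -1.
v=19: a=19^1·(≡3), b=19^0·(≡10) mod 19; (3|19)=-1, (10|19)=-1; (−1)^{1·0·9}·(-1)^0·(-1)^1 = -1.
v=2: v_2(a)=2, v_2(b)=2; units ≡ 7, 3 (mod 8); ε·ε+αω+βω = 1·1+2·1+2·0 ≡ 1  ⇒  (a,b)_2 = -1.
v=3: a=3^-4·(≡1), b=3^0·(≡1) mod 3; (1|3)=+1, (1|3)=+1; (−1)^{-4·0·1}·(+1)^0·(+1)^-4 = +1.
v=23: a=23^0·(≡15), b=23^1·(≡11) mod 23; (15|23)=-1, (11|23)=-1; (−1)^{0·1·11}·(-1)^1·(-1)^0 = -1.
v=7: a=7^2·(≡4), b=7^0·(≡2) mod 7; (4|7)=+1, (2|7)=+1; (−1)^{2·0·3}·(+1)^0·(+1)^2 = +1.
v=∞: -209 < 0 and -4301 < 0  ⇒  (a,b)_∞ = -1.
(-209, -4301 / ℚ) ramifies at {2, 11, 17, 19, 23, ∞}: a division algebra.

[2, 11, 17, 19, 23, inf]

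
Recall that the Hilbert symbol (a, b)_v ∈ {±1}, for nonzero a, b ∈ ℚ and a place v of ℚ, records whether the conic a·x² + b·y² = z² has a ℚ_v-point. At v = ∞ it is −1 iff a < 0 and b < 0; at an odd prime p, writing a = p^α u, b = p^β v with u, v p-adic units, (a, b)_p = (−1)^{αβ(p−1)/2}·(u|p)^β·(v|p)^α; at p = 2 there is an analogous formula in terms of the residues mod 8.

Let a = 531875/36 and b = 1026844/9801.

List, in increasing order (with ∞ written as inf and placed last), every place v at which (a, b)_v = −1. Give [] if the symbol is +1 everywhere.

(a, b) ≡ (851, 31) mod (ℚ^×)²; places V = {2, 3, 5, 7, 11, 13, 23, 31, 37, ∞}.
(a,b)_23: α=1, u≡22; β=0, v≡3 (mod 23); (22|23)=-1, (3|23)=+1; sign (−1)^0·-1^0·+1^1 = +1.
(a,b)_2: α=-2, β=2; u≡3, v≡7 (mod 8); ε(u)ε(v)=1·1, αω(v)=-2·0, βω(u)=2·1; sum ≡ 1  ⇒  -1.
(a,b)_7: α=0, u≡1; β=2, v≡5 (mod 7); (1|7)=+1, (5|7)=-1; sign (−1)^0·+1^2·-1^0 = +1.
(a,b)_37: α=1, u≡18; β=0, v≡32 (mod 37); (18|37)=-1, (32|37)=-1; sign (−1)^0·-1^0·-1^1 = -1.
(a,b)_∞: sgn(851)=+, sgn(31)=+, so +1.
(a,b)_13: α=0, u≡11; β=2, v≡8 (mod 13); (11|13)=-1, (8|13)=-1; sign (−1)^0·-1^2·-1^0 = +1.
(a,b)_31: α=0, u≡14; β=1, v≡28 (mod 31); (14|31)=+1, (28|31)=+1; sign (−1)^0·+1^1·+1^0 = +1.
(a,b)_11: α=0, u≡1; β=-2, v≡4 (mod 11); (1|11)=+1, (4|11)=+1; sign (−1)^0·+1^-2·+1^0 = +1.
(a,b)_3: α=-2, u≡2; β=-4, v≡1 (mod 3); (2|3)=-1, (1|3)=+1; sign (−1)^0·-1^-4·+1^-2 = +1.
(a,b)_5: α=4, u≡1; β=0, v≡4 (mod 5); (1|5)=+1, (4|5)=+1; sign (−1)^0·+1^0·+1^4 = +1.
Ram(851, 31) = {2, 37}; no ℚ_2-point on the conic.

[2, 37]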